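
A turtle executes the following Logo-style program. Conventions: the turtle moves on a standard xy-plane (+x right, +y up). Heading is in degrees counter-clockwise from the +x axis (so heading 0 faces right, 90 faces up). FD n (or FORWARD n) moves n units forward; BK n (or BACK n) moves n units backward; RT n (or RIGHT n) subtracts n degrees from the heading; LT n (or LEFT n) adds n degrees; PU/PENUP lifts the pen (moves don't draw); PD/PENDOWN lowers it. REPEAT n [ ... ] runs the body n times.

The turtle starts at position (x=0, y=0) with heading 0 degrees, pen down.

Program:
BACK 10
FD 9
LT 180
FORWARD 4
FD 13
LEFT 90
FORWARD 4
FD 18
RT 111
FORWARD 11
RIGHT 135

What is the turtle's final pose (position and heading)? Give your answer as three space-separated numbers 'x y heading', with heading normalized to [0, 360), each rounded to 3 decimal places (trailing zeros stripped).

Answer: -28.269 -18.058 24

Derivation:
Executing turtle program step by step:
Start: pos=(0,0), heading=0, pen down
BK 10: (0,0) -> (-10,0) [heading=0, draw]
FD 9: (-10,0) -> (-1,0) [heading=0, draw]
LT 180: heading 0 -> 180
FD 4: (-1,0) -> (-5,0) [heading=180, draw]
FD 13: (-5,0) -> (-18,0) [heading=180, draw]
LT 90: heading 180 -> 270
FD 4: (-18,0) -> (-18,-4) [heading=270, draw]
FD 18: (-18,-4) -> (-18,-22) [heading=270, draw]
RT 111: heading 270 -> 159
FD 11: (-18,-22) -> (-28.269,-18.058) [heading=159, draw]
RT 135: heading 159 -> 24
Final: pos=(-28.269,-18.058), heading=24, 7 segment(s) drawn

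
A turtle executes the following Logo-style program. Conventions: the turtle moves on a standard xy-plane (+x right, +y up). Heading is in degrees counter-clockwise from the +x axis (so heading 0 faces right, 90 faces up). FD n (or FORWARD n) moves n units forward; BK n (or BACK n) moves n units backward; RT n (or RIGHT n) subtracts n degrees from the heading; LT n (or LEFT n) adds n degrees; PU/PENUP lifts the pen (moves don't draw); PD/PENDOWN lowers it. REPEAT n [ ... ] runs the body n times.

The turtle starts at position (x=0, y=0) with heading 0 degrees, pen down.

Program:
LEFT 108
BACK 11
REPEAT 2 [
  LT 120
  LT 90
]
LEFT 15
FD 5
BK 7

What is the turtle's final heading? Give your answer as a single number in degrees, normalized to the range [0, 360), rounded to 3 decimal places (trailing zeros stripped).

Answer: 183

Derivation:
Executing turtle program step by step:
Start: pos=(0,0), heading=0, pen down
LT 108: heading 0 -> 108
BK 11: (0,0) -> (3.399,-10.462) [heading=108, draw]
REPEAT 2 [
  -- iteration 1/2 --
  LT 120: heading 108 -> 228
  LT 90: heading 228 -> 318
  -- iteration 2/2 --
  LT 120: heading 318 -> 78
  LT 90: heading 78 -> 168
]
LT 15: heading 168 -> 183
FD 5: (3.399,-10.462) -> (-1.594,-10.723) [heading=183, draw]
BK 7: (-1.594,-10.723) -> (5.396,-10.357) [heading=183, draw]
Final: pos=(5.396,-10.357), heading=183, 3 segment(s) drawn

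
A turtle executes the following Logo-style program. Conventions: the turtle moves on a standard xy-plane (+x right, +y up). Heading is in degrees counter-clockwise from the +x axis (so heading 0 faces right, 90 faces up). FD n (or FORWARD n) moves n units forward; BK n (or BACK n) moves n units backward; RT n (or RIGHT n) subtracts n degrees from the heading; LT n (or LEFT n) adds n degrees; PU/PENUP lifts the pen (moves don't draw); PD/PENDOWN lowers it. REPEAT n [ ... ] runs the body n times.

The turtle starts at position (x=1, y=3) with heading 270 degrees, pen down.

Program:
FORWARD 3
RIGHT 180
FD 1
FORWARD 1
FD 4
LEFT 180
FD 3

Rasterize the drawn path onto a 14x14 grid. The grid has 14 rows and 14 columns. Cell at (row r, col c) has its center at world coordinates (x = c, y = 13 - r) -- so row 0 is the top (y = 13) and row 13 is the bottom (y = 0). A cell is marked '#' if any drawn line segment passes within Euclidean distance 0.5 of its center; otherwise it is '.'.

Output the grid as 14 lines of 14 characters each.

Segment 0: (1,3) -> (1,0)
Segment 1: (1,0) -> (1,1)
Segment 2: (1,1) -> (1,2)
Segment 3: (1,2) -> (1,6)
Segment 4: (1,6) -> (1,3)

Answer: ..............
..............
..............
..............
..............
..............
..............
.#............
.#............
.#............
.#............
.#............
.#............
.#............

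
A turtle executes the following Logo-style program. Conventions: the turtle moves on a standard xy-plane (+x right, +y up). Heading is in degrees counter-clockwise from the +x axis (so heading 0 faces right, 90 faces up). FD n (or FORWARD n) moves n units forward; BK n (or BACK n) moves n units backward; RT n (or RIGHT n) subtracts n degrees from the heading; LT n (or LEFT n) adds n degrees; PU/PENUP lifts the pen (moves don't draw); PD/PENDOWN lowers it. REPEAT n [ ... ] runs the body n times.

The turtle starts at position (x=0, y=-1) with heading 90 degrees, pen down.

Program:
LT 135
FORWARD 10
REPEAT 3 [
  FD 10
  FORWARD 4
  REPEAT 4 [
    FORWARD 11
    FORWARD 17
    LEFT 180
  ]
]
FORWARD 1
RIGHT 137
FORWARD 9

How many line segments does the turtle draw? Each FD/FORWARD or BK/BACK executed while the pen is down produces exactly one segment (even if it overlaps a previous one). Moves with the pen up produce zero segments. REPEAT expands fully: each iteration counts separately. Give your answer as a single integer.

Executing turtle program step by step:
Start: pos=(0,-1), heading=90, pen down
LT 135: heading 90 -> 225
FD 10: (0,-1) -> (-7.071,-8.071) [heading=225, draw]
REPEAT 3 [
  -- iteration 1/3 --
  FD 10: (-7.071,-8.071) -> (-14.142,-15.142) [heading=225, draw]
  FD 4: (-14.142,-15.142) -> (-16.971,-17.971) [heading=225, draw]
  REPEAT 4 [
    -- iteration 1/4 --
    FD 11: (-16.971,-17.971) -> (-24.749,-25.749) [heading=225, draw]
    FD 17: (-24.749,-25.749) -> (-36.77,-37.77) [heading=225, draw]
    LT 180: heading 225 -> 45
    -- iteration 2/4 --
    FD 11: (-36.77,-37.77) -> (-28.991,-29.991) [heading=45, draw]
    FD 17: (-28.991,-29.991) -> (-16.971,-17.971) [heading=45, draw]
    LT 180: heading 45 -> 225
    -- iteration 3/4 --
    FD 11: (-16.971,-17.971) -> (-24.749,-25.749) [heading=225, draw]
    FD 17: (-24.749,-25.749) -> (-36.77,-37.77) [heading=225, draw]
    LT 180: heading 225 -> 45
    -- iteration 4/4 --
    FD 11: (-36.77,-37.77) -> (-28.991,-29.991) [heading=45, draw]
    FD 17: (-28.991,-29.991) -> (-16.971,-17.971) [heading=45, draw]
    LT 180: heading 45 -> 225
  ]
  -- iteration 2/3 --
  FD 10: (-16.971,-17.971) -> (-24.042,-25.042) [heading=225, draw]
  FD 4: (-24.042,-25.042) -> (-26.87,-27.87) [heading=225, draw]
  REPEAT 4 [
    -- iteration 1/4 --
    FD 11: (-26.87,-27.87) -> (-34.648,-35.648) [heading=225, draw]
    FD 17: (-34.648,-35.648) -> (-46.669,-47.669) [heading=225, draw]
    LT 180: heading 225 -> 45
    -- iteration 2/4 --
    FD 11: (-46.669,-47.669) -> (-38.891,-39.891) [heading=45, draw]
    FD 17: (-38.891,-39.891) -> (-26.87,-27.87) [heading=45, draw]
    LT 180: heading 45 -> 225
    -- iteration 3/4 --
    FD 11: (-26.87,-27.87) -> (-34.648,-35.648) [heading=225, draw]
    FD 17: (-34.648,-35.648) -> (-46.669,-47.669) [heading=225, draw]
    LT 180: heading 225 -> 45
    -- iteration 4/4 --
    FD 11: (-46.669,-47.669) -> (-38.891,-39.891) [heading=45, draw]
    FD 17: (-38.891,-39.891) -> (-26.87,-27.87) [heading=45, draw]
    LT 180: heading 45 -> 225
  ]
  -- iteration 3/3 --
  FD 10: (-26.87,-27.87) -> (-33.941,-34.941) [heading=225, draw]
  FD 4: (-33.941,-34.941) -> (-36.77,-37.77) [heading=225, draw]
  REPEAT 4 [
    -- iteration 1/4 --
    FD 11: (-36.77,-37.77) -> (-44.548,-45.548) [heading=225, draw]
    FD 17: (-44.548,-45.548) -> (-56.569,-57.569) [heading=225, draw]
    LT 180: heading 225 -> 45
    -- iteration 2/4 --
    FD 11: (-56.569,-57.569) -> (-48.79,-49.79) [heading=45, draw]
    FD 17: (-48.79,-49.79) -> (-36.77,-37.77) [heading=45, draw]
    LT 180: heading 45 -> 225
    -- iteration 3/4 --
    FD 11: (-36.77,-37.77) -> (-44.548,-45.548) [heading=225, draw]
    FD 17: (-44.548,-45.548) -> (-56.569,-57.569) [heading=225, draw]
    LT 180: heading 225 -> 45
    -- iteration 4/4 --
    FD 11: (-56.569,-57.569) -> (-48.79,-49.79) [heading=45, draw]
    FD 17: (-48.79,-49.79) -> (-36.77,-37.77) [heading=45, draw]
    LT 180: heading 45 -> 225
  ]
]
FD 1: (-36.77,-37.77) -> (-37.477,-38.477) [heading=225, draw]
RT 137: heading 225 -> 88
FD 9: (-37.477,-38.477) -> (-37.163,-29.482) [heading=88, draw]
Final: pos=(-37.163,-29.482), heading=88, 33 segment(s) drawn
Segments drawn: 33

Answer: 33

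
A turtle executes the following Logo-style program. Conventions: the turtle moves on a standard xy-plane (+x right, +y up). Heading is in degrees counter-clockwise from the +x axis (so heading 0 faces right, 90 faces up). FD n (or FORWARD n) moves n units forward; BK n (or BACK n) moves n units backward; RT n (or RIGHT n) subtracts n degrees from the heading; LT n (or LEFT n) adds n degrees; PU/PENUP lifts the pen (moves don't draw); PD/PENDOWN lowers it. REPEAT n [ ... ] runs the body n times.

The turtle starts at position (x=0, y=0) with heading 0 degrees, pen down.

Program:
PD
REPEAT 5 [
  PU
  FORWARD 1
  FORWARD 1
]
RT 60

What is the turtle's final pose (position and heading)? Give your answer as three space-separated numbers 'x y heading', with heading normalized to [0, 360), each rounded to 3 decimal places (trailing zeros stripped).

Answer: 10 0 300

Derivation:
Executing turtle program step by step:
Start: pos=(0,0), heading=0, pen down
PD: pen down
REPEAT 5 [
  -- iteration 1/5 --
  PU: pen up
  FD 1: (0,0) -> (1,0) [heading=0, move]
  FD 1: (1,0) -> (2,0) [heading=0, move]
  -- iteration 2/5 --
  PU: pen up
  FD 1: (2,0) -> (3,0) [heading=0, move]
  FD 1: (3,0) -> (4,0) [heading=0, move]
  -- iteration 3/5 --
  PU: pen up
  FD 1: (4,0) -> (5,0) [heading=0, move]
  FD 1: (5,0) -> (6,0) [heading=0, move]
  -- iteration 4/5 --
  PU: pen up
  FD 1: (6,0) -> (7,0) [heading=0, move]
  FD 1: (7,0) -> (8,0) [heading=0, move]
  -- iteration 5/5 --
  PU: pen up
  FD 1: (8,0) -> (9,0) [heading=0, move]
  FD 1: (9,0) -> (10,0) [heading=0, move]
]
RT 60: heading 0 -> 300
Final: pos=(10,0), heading=300, 0 segment(s) drawn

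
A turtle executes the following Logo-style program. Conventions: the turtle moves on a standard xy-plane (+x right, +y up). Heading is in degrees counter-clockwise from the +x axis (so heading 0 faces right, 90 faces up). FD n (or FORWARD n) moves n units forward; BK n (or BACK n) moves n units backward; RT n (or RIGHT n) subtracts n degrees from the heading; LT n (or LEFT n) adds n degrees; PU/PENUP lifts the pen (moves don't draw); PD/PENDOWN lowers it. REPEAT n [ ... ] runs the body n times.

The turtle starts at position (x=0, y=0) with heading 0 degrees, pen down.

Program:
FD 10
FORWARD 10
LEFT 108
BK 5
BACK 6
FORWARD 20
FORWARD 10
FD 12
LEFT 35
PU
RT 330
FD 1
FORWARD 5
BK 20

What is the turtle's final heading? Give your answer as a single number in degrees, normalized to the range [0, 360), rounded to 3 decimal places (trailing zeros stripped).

Executing turtle program step by step:
Start: pos=(0,0), heading=0, pen down
FD 10: (0,0) -> (10,0) [heading=0, draw]
FD 10: (10,0) -> (20,0) [heading=0, draw]
LT 108: heading 0 -> 108
BK 5: (20,0) -> (21.545,-4.755) [heading=108, draw]
BK 6: (21.545,-4.755) -> (23.399,-10.462) [heading=108, draw]
FD 20: (23.399,-10.462) -> (17.219,8.56) [heading=108, draw]
FD 10: (17.219,8.56) -> (14.129,18.07) [heading=108, draw]
FD 12: (14.129,18.07) -> (10.42,29.483) [heading=108, draw]
LT 35: heading 108 -> 143
PU: pen up
RT 330: heading 143 -> 173
FD 1: (10.42,29.483) -> (9.428,29.605) [heading=173, move]
FD 5: (9.428,29.605) -> (4.465,30.214) [heading=173, move]
BK 20: (4.465,30.214) -> (24.316,27.777) [heading=173, move]
Final: pos=(24.316,27.777), heading=173, 7 segment(s) drawn

Answer: 173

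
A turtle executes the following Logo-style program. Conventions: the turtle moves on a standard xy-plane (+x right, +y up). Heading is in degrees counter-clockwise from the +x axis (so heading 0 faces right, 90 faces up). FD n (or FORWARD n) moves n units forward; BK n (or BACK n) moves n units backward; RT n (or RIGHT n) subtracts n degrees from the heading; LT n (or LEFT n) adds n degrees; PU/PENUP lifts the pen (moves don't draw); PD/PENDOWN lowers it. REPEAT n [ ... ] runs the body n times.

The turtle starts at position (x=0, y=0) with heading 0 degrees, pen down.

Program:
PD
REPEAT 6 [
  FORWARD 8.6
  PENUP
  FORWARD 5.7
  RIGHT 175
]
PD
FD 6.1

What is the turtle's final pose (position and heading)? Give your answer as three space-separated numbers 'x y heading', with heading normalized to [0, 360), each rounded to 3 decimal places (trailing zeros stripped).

Answer: 6.085 -0.567 30

Derivation:
Executing turtle program step by step:
Start: pos=(0,0), heading=0, pen down
PD: pen down
REPEAT 6 [
  -- iteration 1/6 --
  FD 8.6: (0,0) -> (8.6,0) [heading=0, draw]
  PU: pen up
  FD 5.7: (8.6,0) -> (14.3,0) [heading=0, move]
  RT 175: heading 0 -> 185
  -- iteration 2/6 --
  FD 8.6: (14.3,0) -> (5.733,-0.75) [heading=185, move]
  PU: pen up
  FD 5.7: (5.733,-0.75) -> (0.054,-1.246) [heading=185, move]
  RT 175: heading 185 -> 10
  -- iteration 3/6 --
  FD 8.6: (0.054,-1.246) -> (8.524,0.247) [heading=10, move]
  PU: pen up
  FD 5.7: (8.524,0.247) -> (14.137,1.237) [heading=10, move]
  RT 175: heading 10 -> 195
  -- iteration 4/6 --
  FD 8.6: (14.137,1.237) -> (5.83,-0.989) [heading=195, move]
  PU: pen up
  FD 5.7: (5.83,-0.989) -> (0.324,-2.464) [heading=195, move]
  RT 175: heading 195 -> 20
  -- iteration 5/6 --
  FD 8.6: (0.324,-2.464) -> (8.406,0.477) [heading=20, move]
  PU: pen up
  FD 5.7: (8.406,0.477) -> (13.762,2.427) [heading=20, move]
  RT 175: heading 20 -> 205
  -- iteration 6/6 --
  FD 8.6: (13.762,2.427) -> (5.968,-1.208) [heading=205, move]
  PU: pen up
  FD 5.7: (5.968,-1.208) -> (0.802,-3.617) [heading=205, move]
  RT 175: heading 205 -> 30
]
PD: pen down
FD 6.1: (0.802,-3.617) -> (6.085,-0.567) [heading=30, draw]
Final: pos=(6.085,-0.567), heading=30, 2 segment(s) drawn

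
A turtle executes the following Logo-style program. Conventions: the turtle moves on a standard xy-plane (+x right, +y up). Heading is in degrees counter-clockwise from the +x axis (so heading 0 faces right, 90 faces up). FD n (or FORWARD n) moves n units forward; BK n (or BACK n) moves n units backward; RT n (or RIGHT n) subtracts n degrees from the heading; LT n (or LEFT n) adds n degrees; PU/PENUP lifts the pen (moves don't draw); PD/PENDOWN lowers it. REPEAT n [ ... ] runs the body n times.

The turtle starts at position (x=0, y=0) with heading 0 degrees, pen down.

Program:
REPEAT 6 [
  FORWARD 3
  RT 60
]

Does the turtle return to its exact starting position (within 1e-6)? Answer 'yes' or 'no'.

Executing turtle program step by step:
Start: pos=(0,0), heading=0, pen down
REPEAT 6 [
  -- iteration 1/6 --
  FD 3: (0,0) -> (3,0) [heading=0, draw]
  RT 60: heading 0 -> 300
  -- iteration 2/6 --
  FD 3: (3,0) -> (4.5,-2.598) [heading=300, draw]
  RT 60: heading 300 -> 240
  -- iteration 3/6 --
  FD 3: (4.5,-2.598) -> (3,-5.196) [heading=240, draw]
  RT 60: heading 240 -> 180
  -- iteration 4/6 --
  FD 3: (3,-5.196) -> (0,-5.196) [heading=180, draw]
  RT 60: heading 180 -> 120
  -- iteration 5/6 --
  FD 3: (0,-5.196) -> (-1.5,-2.598) [heading=120, draw]
  RT 60: heading 120 -> 60
  -- iteration 6/6 --
  FD 3: (-1.5,-2.598) -> (0,0) [heading=60, draw]
  RT 60: heading 60 -> 0
]
Final: pos=(0,0), heading=0, 6 segment(s) drawn

Start position: (0, 0)
Final position: (0, 0)
Distance = 0; < 1e-6 -> CLOSED

Answer: yes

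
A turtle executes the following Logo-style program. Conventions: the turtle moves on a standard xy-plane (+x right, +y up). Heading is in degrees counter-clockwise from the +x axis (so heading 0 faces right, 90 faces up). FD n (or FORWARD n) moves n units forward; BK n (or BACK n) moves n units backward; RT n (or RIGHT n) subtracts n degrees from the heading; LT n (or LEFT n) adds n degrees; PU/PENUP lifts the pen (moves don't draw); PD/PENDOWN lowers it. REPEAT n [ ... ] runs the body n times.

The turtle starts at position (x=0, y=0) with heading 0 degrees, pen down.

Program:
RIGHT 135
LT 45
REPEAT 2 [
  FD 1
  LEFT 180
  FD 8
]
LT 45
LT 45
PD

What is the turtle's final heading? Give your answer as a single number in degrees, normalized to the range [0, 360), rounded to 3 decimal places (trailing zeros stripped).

Answer: 0

Derivation:
Executing turtle program step by step:
Start: pos=(0,0), heading=0, pen down
RT 135: heading 0 -> 225
LT 45: heading 225 -> 270
REPEAT 2 [
  -- iteration 1/2 --
  FD 1: (0,0) -> (0,-1) [heading=270, draw]
  LT 180: heading 270 -> 90
  FD 8: (0,-1) -> (0,7) [heading=90, draw]
  -- iteration 2/2 --
  FD 1: (0,7) -> (0,8) [heading=90, draw]
  LT 180: heading 90 -> 270
  FD 8: (0,8) -> (0,0) [heading=270, draw]
]
LT 45: heading 270 -> 315
LT 45: heading 315 -> 0
PD: pen down
Final: pos=(0,0), heading=0, 4 segment(s) drawn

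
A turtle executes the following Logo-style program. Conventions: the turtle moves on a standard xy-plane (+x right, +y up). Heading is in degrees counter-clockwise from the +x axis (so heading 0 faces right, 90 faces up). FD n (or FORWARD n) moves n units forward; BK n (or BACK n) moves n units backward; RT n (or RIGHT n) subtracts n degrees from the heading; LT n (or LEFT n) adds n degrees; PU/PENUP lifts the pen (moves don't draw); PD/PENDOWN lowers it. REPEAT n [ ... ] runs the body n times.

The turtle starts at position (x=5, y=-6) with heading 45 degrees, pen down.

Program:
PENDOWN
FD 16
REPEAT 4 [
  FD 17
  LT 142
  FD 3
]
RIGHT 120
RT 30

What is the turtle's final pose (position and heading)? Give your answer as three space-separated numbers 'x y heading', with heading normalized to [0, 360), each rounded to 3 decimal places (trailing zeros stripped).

Executing turtle program step by step:
Start: pos=(5,-6), heading=45, pen down
PD: pen down
FD 16: (5,-6) -> (16.314,5.314) [heading=45, draw]
REPEAT 4 [
  -- iteration 1/4 --
  FD 17: (16.314,5.314) -> (28.335,17.335) [heading=45, draw]
  LT 142: heading 45 -> 187
  FD 3: (28.335,17.335) -> (25.357,16.969) [heading=187, draw]
  -- iteration 2/4 --
  FD 17: (25.357,16.969) -> (8.484,14.897) [heading=187, draw]
  LT 142: heading 187 -> 329
  FD 3: (8.484,14.897) -> (11.055,13.352) [heading=329, draw]
  -- iteration 3/4 --
  FD 17: (11.055,13.352) -> (25.627,4.596) [heading=329, draw]
  LT 142: heading 329 -> 111
  FD 3: (25.627,4.596) -> (24.552,7.397) [heading=111, draw]
  -- iteration 4/4 --
  FD 17: (24.552,7.397) -> (18.46,23.268) [heading=111, draw]
  LT 142: heading 111 -> 253
  FD 3: (18.46,23.268) -> (17.582,20.399) [heading=253, draw]
]
RT 120: heading 253 -> 133
RT 30: heading 133 -> 103
Final: pos=(17.582,20.399), heading=103, 9 segment(s) drawn

Answer: 17.582 20.399 103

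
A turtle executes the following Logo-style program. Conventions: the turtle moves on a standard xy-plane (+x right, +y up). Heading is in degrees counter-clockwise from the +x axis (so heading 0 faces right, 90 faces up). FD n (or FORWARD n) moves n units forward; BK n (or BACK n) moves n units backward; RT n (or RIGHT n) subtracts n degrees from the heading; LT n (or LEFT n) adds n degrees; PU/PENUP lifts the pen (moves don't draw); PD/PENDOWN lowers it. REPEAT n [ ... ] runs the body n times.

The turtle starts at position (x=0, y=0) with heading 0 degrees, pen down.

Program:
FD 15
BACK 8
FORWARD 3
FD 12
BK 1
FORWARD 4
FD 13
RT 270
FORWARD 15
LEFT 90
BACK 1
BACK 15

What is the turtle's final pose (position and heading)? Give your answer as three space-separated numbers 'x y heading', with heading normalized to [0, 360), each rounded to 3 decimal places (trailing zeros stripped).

Executing turtle program step by step:
Start: pos=(0,0), heading=0, pen down
FD 15: (0,0) -> (15,0) [heading=0, draw]
BK 8: (15,0) -> (7,0) [heading=0, draw]
FD 3: (7,0) -> (10,0) [heading=0, draw]
FD 12: (10,0) -> (22,0) [heading=0, draw]
BK 1: (22,0) -> (21,0) [heading=0, draw]
FD 4: (21,0) -> (25,0) [heading=0, draw]
FD 13: (25,0) -> (38,0) [heading=0, draw]
RT 270: heading 0 -> 90
FD 15: (38,0) -> (38,15) [heading=90, draw]
LT 90: heading 90 -> 180
BK 1: (38,15) -> (39,15) [heading=180, draw]
BK 15: (39,15) -> (54,15) [heading=180, draw]
Final: pos=(54,15), heading=180, 10 segment(s) drawn

Answer: 54 15 180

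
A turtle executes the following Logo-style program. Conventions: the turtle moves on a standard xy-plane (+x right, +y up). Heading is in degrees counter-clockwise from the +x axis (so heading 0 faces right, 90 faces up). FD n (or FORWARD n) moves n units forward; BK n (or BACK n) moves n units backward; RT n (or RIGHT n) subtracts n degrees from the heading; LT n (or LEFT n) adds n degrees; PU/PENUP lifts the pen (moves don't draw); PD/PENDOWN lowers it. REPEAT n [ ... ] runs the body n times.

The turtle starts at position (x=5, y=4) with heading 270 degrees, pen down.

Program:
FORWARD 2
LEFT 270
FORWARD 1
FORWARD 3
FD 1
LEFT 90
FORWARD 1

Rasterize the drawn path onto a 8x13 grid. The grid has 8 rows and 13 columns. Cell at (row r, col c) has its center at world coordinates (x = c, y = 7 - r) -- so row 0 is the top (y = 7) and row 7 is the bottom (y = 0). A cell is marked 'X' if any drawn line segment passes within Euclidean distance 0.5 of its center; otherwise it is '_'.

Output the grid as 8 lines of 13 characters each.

Segment 0: (5,4) -> (5,2)
Segment 1: (5,2) -> (4,2)
Segment 2: (4,2) -> (1,2)
Segment 3: (1,2) -> (0,2)
Segment 4: (0,2) -> (-0,1)

Answer: _____________
_____________
_____________
_____X_______
_____X_______
XXXXXX_______
X____________
_____________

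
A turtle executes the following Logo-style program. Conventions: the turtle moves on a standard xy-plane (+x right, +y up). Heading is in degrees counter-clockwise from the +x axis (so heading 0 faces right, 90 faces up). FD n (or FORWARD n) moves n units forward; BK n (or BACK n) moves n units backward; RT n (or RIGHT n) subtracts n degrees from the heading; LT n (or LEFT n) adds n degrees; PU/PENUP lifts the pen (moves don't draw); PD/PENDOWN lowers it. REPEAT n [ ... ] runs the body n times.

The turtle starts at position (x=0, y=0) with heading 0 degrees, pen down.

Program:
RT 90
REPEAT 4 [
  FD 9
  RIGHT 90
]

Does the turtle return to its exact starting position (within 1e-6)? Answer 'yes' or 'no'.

Executing turtle program step by step:
Start: pos=(0,0), heading=0, pen down
RT 90: heading 0 -> 270
REPEAT 4 [
  -- iteration 1/4 --
  FD 9: (0,0) -> (0,-9) [heading=270, draw]
  RT 90: heading 270 -> 180
  -- iteration 2/4 --
  FD 9: (0,-9) -> (-9,-9) [heading=180, draw]
  RT 90: heading 180 -> 90
  -- iteration 3/4 --
  FD 9: (-9,-9) -> (-9,0) [heading=90, draw]
  RT 90: heading 90 -> 0
  -- iteration 4/4 --
  FD 9: (-9,0) -> (0,0) [heading=0, draw]
  RT 90: heading 0 -> 270
]
Final: pos=(0,0), heading=270, 4 segment(s) drawn

Start position: (0, 0)
Final position: (0, 0)
Distance = 0; < 1e-6 -> CLOSED

Answer: yes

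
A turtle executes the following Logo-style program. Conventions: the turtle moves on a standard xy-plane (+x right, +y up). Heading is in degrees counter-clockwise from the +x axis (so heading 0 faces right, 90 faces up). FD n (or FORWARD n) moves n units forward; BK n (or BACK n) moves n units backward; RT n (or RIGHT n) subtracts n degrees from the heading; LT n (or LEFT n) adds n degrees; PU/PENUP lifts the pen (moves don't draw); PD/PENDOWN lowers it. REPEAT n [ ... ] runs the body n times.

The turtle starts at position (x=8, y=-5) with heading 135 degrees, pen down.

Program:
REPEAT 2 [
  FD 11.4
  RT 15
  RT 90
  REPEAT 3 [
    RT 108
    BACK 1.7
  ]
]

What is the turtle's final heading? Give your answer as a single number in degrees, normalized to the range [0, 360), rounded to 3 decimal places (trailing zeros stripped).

Executing turtle program step by step:
Start: pos=(8,-5), heading=135, pen down
REPEAT 2 [
  -- iteration 1/2 --
  FD 11.4: (8,-5) -> (-0.061,3.061) [heading=135, draw]
  RT 15: heading 135 -> 120
  RT 90: heading 120 -> 30
  REPEAT 3 [
    -- iteration 1/3 --
    RT 108: heading 30 -> 282
    BK 1.7: (-0.061,3.061) -> (-0.414,4.724) [heading=282, draw]
    -- iteration 2/3 --
    RT 108: heading 282 -> 174
    BK 1.7: (-0.414,4.724) -> (1.276,4.546) [heading=174, draw]
    -- iteration 3/3 --
    RT 108: heading 174 -> 66
    BK 1.7: (1.276,4.546) -> (0.585,2.993) [heading=66, draw]
  ]
  -- iteration 2/2 --
  FD 11.4: (0.585,2.993) -> (5.222,13.408) [heading=66, draw]
  RT 15: heading 66 -> 51
  RT 90: heading 51 -> 321
  REPEAT 3 [
    -- iteration 1/3 --
    RT 108: heading 321 -> 213
    BK 1.7: (5.222,13.408) -> (6.647,14.333) [heading=213, draw]
    -- iteration 2/3 --
    RT 108: heading 213 -> 105
    BK 1.7: (6.647,14.333) -> (7.087,12.691) [heading=105, draw]
    -- iteration 3/3 --
    RT 108: heading 105 -> 357
    BK 1.7: (7.087,12.691) -> (5.39,12.78) [heading=357, draw]
  ]
]
Final: pos=(5.39,12.78), heading=357, 8 segment(s) drawn

Answer: 357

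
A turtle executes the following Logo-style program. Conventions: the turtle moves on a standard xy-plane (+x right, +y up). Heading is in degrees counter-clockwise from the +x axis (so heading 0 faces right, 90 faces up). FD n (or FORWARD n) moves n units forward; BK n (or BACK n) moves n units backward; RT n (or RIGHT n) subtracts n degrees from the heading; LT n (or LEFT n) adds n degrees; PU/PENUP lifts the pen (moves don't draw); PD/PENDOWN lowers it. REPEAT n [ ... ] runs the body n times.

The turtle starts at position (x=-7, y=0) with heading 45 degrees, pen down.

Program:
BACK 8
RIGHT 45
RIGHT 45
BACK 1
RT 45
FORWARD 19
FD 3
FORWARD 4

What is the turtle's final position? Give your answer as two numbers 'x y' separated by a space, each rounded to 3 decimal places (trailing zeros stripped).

Executing turtle program step by step:
Start: pos=(-7,0), heading=45, pen down
BK 8: (-7,0) -> (-12.657,-5.657) [heading=45, draw]
RT 45: heading 45 -> 0
RT 45: heading 0 -> 315
BK 1: (-12.657,-5.657) -> (-13.364,-4.95) [heading=315, draw]
RT 45: heading 315 -> 270
FD 19: (-13.364,-4.95) -> (-13.364,-23.95) [heading=270, draw]
FD 3: (-13.364,-23.95) -> (-13.364,-26.95) [heading=270, draw]
FD 4: (-13.364,-26.95) -> (-13.364,-30.95) [heading=270, draw]
Final: pos=(-13.364,-30.95), heading=270, 5 segment(s) drawn

Answer: -13.364 -30.95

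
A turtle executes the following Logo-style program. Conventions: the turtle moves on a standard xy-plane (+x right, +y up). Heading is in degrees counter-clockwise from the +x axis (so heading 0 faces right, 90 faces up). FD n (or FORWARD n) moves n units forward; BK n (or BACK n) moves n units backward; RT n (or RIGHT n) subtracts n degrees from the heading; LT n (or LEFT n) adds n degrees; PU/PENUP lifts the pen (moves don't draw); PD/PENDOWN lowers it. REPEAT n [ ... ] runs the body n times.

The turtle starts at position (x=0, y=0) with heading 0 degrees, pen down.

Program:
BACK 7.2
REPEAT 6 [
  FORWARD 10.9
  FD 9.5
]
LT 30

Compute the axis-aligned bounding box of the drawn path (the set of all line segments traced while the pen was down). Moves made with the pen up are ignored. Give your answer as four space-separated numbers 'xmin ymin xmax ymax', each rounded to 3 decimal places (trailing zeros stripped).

Executing turtle program step by step:
Start: pos=(0,0), heading=0, pen down
BK 7.2: (0,0) -> (-7.2,0) [heading=0, draw]
REPEAT 6 [
  -- iteration 1/6 --
  FD 10.9: (-7.2,0) -> (3.7,0) [heading=0, draw]
  FD 9.5: (3.7,0) -> (13.2,0) [heading=0, draw]
  -- iteration 2/6 --
  FD 10.9: (13.2,0) -> (24.1,0) [heading=0, draw]
  FD 9.5: (24.1,0) -> (33.6,0) [heading=0, draw]
  -- iteration 3/6 --
  FD 10.9: (33.6,0) -> (44.5,0) [heading=0, draw]
  FD 9.5: (44.5,0) -> (54,0) [heading=0, draw]
  -- iteration 4/6 --
  FD 10.9: (54,0) -> (64.9,0) [heading=0, draw]
  FD 9.5: (64.9,0) -> (74.4,0) [heading=0, draw]
  -- iteration 5/6 --
  FD 10.9: (74.4,0) -> (85.3,0) [heading=0, draw]
  FD 9.5: (85.3,0) -> (94.8,0) [heading=0, draw]
  -- iteration 6/6 --
  FD 10.9: (94.8,0) -> (105.7,0) [heading=0, draw]
  FD 9.5: (105.7,0) -> (115.2,0) [heading=0, draw]
]
LT 30: heading 0 -> 30
Final: pos=(115.2,0), heading=30, 13 segment(s) drawn

Segment endpoints: x in {-7.2, 0, 3.7, 13.2, 24.1, 33.6, 44.5, 54, 64.9, 74.4, 85.3, 94.8, 105.7, 115.2}, y in {0}
xmin=-7.2, ymin=0, xmax=115.2, ymax=0

Answer: -7.2 0 115.2 0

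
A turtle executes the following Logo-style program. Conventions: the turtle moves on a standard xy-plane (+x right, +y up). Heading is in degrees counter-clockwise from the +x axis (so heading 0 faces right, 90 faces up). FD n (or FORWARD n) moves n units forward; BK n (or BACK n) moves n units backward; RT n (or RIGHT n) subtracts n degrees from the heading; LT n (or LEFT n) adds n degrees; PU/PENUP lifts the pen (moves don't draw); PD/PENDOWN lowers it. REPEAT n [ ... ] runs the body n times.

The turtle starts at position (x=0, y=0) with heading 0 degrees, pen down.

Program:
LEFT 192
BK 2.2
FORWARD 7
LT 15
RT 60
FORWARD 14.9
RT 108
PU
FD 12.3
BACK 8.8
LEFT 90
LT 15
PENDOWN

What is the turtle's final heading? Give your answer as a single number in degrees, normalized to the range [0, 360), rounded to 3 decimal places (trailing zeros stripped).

Executing turtle program step by step:
Start: pos=(0,0), heading=0, pen down
LT 192: heading 0 -> 192
BK 2.2: (0,0) -> (2.152,0.457) [heading=192, draw]
FD 7: (2.152,0.457) -> (-4.695,-0.998) [heading=192, draw]
LT 15: heading 192 -> 207
RT 60: heading 207 -> 147
FD 14.9: (-4.695,-0.998) -> (-17.191,7.117) [heading=147, draw]
RT 108: heading 147 -> 39
PU: pen up
FD 12.3: (-17.191,7.117) -> (-7.632,14.858) [heading=39, move]
BK 8.8: (-7.632,14.858) -> (-14.471,9.32) [heading=39, move]
LT 90: heading 39 -> 129
LT 15: heading 129 -> 144
PD: pen down
Final: pos=(-14.471,9.32), heading=144, 3 segment(s) drawn

Answer: 144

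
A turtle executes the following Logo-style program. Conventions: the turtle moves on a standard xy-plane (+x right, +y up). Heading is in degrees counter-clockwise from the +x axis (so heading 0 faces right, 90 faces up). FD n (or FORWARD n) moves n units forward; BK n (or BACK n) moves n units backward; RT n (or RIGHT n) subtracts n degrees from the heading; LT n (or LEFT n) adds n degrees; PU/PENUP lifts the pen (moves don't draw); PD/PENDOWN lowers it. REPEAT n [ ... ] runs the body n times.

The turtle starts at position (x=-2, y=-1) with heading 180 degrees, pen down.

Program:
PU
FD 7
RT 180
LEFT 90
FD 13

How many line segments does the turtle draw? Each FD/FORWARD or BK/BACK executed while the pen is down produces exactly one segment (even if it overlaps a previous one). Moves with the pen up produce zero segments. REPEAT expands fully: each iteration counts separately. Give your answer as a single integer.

Executing turtle program step by step:
Start: pos=(-2,-1), heading=180, pen down
PU: pen up
FD 7: (-2,-1) -> (-9,-1) [heading=180, move]
RT 180: heading 180 -> 0
LT 90: heading 0 -> 90
FD 13: (-9,-1) -> (-9,12) [heading=90, move]
Final: pos=(-9,12), heading=90, 0 segment(s) drawn
Segments drawn: 0

Answer: 0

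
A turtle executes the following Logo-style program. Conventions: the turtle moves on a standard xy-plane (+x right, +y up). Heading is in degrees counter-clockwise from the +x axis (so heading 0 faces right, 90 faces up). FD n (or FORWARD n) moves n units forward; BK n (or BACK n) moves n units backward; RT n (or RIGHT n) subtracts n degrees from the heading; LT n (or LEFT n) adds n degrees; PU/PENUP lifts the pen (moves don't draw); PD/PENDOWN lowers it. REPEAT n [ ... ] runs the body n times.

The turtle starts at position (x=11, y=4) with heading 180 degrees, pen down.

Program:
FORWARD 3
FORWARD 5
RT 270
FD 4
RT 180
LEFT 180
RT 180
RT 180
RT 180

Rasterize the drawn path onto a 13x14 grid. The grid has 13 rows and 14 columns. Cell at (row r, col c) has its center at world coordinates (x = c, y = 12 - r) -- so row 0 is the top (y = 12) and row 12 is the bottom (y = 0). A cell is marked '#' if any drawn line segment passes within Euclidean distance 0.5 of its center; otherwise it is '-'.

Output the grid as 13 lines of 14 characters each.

Answer: --------------
--------------
--------------
--------------
--------------
--------------
--------------
--------------
---#########--
---#----------
---#----------
---#----------
---#----------

Derivation:
Segment 0: (11,4) -> (8,4)
Segment 1: (8,4) -> (3,4)
Segment 2: (3,4) -> (3,0)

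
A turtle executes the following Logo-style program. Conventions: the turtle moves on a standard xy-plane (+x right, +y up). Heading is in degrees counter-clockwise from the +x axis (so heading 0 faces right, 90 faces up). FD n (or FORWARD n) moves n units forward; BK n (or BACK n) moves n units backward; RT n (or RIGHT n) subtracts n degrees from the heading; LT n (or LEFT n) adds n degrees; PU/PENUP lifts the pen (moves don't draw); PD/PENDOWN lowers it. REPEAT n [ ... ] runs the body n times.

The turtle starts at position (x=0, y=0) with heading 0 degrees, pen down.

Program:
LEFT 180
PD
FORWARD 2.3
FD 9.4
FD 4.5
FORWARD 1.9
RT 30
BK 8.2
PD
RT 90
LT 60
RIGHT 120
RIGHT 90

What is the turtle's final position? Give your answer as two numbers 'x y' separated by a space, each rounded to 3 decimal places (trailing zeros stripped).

Answer: -10.999 -4.1

Derivation:
Executing turtle program step by step:
Start: pos=(0,0), heading=0, pen down
LT 180: heading 0 -> 180
PD: pen down
FD 2.3: (0,0) -> (-2.3,0) [heading=180, draw]
FD 9.4: (-2.3,0) -> (-11.7,0) [heading=180, draw]
FD 4.5: (-11.7,0) -> (-16.2,0) [heading=180, draw]
FD 1.9: (-16.2,0) -> (-18.1,0) [heading=180, draw]
RT 30: heading 180 -> 150
BK 8.2: (-18.1,0) -> (-10.999,-4.1) [heading=150, draw]
PD: pen down
RT 90: heading 150 -> 60
LT 60: heading 60 -> 120
RT 120: heading 120 -> 0
RT 90: heading 0 -> 270
Final: pos=(-10.999,-4.1), heading=270, 5 segment(s) drawn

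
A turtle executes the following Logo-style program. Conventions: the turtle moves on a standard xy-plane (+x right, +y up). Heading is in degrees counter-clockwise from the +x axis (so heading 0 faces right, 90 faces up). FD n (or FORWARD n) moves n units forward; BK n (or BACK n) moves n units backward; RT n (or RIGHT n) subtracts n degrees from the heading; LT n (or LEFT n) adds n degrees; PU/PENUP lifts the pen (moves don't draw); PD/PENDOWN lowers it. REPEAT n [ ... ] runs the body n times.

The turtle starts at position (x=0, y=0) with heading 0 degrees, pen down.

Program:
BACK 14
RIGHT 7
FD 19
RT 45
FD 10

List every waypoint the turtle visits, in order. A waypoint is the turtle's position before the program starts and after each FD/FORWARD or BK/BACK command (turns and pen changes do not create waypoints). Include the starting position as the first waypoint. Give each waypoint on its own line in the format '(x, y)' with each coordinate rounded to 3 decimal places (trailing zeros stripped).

Executing turtle program step by step:
Start: pos=(0,0), heading=0, pen down
BK 14: (0,0) -> (-14,0) [heading=0, draw]
RT 7: heading 0 -> 353
FD 19: (-14,0) -> (4.858,-2.316) [heading=353, draw]
RT 45: heading 353 -> 308
FD 10: (4.858,-2.316) -> (11.015,-10.196) [heading=308, draw]
Final: pos=(11.015,-10.196), heading=308, 3 segment(s) drawn
Waypoints (4 total):
(0, 0)
(-14, 0)
(4.858, -2.316)
(11.015, -10.196)

Answer: (0, 0)
(-14, 0)
(4.858, -2.316)
(11.015, -10.196)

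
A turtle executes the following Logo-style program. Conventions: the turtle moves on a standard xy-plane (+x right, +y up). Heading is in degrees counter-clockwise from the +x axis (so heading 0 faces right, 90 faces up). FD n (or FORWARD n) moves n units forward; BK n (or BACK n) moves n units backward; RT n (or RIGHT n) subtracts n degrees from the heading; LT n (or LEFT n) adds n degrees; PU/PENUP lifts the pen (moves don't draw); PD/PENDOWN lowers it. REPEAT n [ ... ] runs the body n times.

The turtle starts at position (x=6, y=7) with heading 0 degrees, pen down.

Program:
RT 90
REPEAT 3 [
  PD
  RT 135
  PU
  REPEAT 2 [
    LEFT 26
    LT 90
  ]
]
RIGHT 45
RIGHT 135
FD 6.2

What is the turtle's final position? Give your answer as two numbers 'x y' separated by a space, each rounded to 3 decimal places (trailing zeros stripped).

Executing turtle program step by step:
Start: pos=(6,7), heading=0, pen down
RT 90: heading 0 -> 270
REPEAT 3 [
  -- iteration 1/3 --
  PD: pen down
  RT 135: heading 270 -> 135
  PU: pen up
  REPEAT 2 [
    -- iteration 1/2 --
    LT 26: heading 135 -> 161
    LT 90: heading 161 -> 251
    -- iteration 2/2 --
    LT 26: heading 251 -> 277
    LT 90: heading 277 -> 7
  ]
  -- iteration 2/3 --
  PD: pen down
  RT 135: heading 7 -> 232
  PU: pen up
  REPEAT 2 [
    -- iteration 1/2 --
    LT 26: heading 232 -> 258
    LT 90: heading 258 -> 348
    -- iteration 2/2 --
    LT 26: heading 348 -> 14
    LT 90: heading 14 -> 104
  ]
  -- iteration 3/3 --
  PD: pen down
  RT 135: heading 104 -> 329
  PU: pen up
  REPEAT 2 [
    -- iteration 1/2 --
    LT 26: heading 329 -> 355
    LT 90: heading 355 -> 85
    -- iteration 2/2 --
    LT 26: heading 85 -> 111
    LT 90: heading 111 -> 201
  ]
]
RT 45: heading 201 -> 156
RT 135: heading 156 -> 21
FD 6.2: (6,7) -> (11.788,9.222) [heading=21, move]
Final: pos=(11.788,9.222), heading=21, 0 segment(s) drawn

Answer: 11.788 9.222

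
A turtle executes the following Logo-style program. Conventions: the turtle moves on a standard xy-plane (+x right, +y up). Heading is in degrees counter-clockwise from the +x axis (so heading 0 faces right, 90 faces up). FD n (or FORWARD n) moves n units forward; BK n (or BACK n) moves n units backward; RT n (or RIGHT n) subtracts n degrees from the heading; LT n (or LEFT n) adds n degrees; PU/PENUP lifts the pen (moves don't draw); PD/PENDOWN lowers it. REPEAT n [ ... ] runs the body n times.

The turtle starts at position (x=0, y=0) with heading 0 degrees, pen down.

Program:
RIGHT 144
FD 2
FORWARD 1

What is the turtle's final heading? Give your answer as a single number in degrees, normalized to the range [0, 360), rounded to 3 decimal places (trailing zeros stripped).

Answer: 216

Derivation:
Executing turtle program step by step:
Start: pos=(0,0), heading=0, pen down
RT 144: heading 0 -> 216
FD 2: (0,0) -> (-1.618,-1.176) [heading=216, draw]
FD 1: (-1.618,-1.176) -> (-2.427,-1.763) [heading=216, draw]
Final: pos=(-2.427,-1.763), heading=216, 2 segment(s) drawn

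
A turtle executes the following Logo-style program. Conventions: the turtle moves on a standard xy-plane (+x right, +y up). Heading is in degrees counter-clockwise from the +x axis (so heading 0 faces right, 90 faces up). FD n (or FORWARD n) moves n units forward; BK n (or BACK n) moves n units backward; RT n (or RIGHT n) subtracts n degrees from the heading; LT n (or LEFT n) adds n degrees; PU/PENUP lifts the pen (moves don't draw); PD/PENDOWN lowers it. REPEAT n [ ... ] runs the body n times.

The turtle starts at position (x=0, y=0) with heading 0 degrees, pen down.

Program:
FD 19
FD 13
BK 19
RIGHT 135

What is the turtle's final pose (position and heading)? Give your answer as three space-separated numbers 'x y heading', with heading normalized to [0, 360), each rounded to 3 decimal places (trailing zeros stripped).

Answer: 13 0 225

Derivation:
Executing turtle program step by step:
Start: pos=(0,0), heading=0, pen down
FD 19: (0,0) -> (19,0) [heading=0, draw]
FD 13: (19,0) -> (32,0) [heading=0, draw]
BK 19: (32,0) -> (13,0) [heading=0, draw]
RT 135: heading 0 -> 225
Final: pos=(13,0), heading=225, 3 segment(s) drawn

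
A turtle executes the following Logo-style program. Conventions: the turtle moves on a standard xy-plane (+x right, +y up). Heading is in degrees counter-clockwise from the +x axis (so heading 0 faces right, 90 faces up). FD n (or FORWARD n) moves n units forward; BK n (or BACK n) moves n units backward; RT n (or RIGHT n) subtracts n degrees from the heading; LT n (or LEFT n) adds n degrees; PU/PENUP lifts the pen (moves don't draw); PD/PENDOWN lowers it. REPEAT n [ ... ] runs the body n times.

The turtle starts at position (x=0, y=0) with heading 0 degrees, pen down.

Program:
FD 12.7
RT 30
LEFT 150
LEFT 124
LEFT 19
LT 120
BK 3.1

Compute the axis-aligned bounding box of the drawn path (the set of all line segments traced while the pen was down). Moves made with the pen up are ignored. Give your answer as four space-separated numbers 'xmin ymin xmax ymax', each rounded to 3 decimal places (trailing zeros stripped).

Answer: 0 -1.211 12.7 0

Derivation:
Executing turtle program step by step:
Start: pos=(0,0), heading=0, pen down
FD 12.7: (0,0) -> (12.7,0) [heading=0, draw]
RT 30: heading 0 -> 330
LT 150: heading 330 -> 120
LT 124: heading 120 -> 244
LT 19: heading 244 -> 263
LT 120: heading 263 -> 23
BK 3.1: (12.7,0) -> (9.846,-1.211) [heading=23, draw]
Final: pos=(9.846,-1.211), heading=23, 2 segment(s) drawn

Segment endpoints: x in {0, 9.846, 12.7}, y in {-1.211, 0}
xmin=0, ymin=-1.211, xmax=12.7, ymax=0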